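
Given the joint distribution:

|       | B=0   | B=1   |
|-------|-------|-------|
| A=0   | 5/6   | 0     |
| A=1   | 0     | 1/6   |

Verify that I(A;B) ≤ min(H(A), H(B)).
Marginal P(A) (row sums):
  P(A=0) = 5/6 + 0 = 5/6
  P(A=1) = 0 + 1/6 = 1/6
Marginal P(B) (column sums):
  P(B=0) = 5/6 + 0 = 5/6
  P(B=1) = 0 + 1/6 = 1/6

H(A) = -[(5/6)·log₂(5/6) + (1/6)·log₂(1/6)]
  = 0.2192 + 0.4308
  = 0.6500 bits
H(B) = -[(5/6)·log₂(5/6) + (1/6)·log₂(1/6)]
  = 0.2192 + 0.4308
  = 0.6500 bits
H(A,B) = -[(5/6)·log₂(5/6) + (1/6)·log₂(1/6)]
  = 0.2192 + 0.4308
  = 0.6500 bits

I(A;B) = H(A) + H(B) - H(A,B)
  = 0.6500 + 0.6500 - 0.6500
  = 0.6500 bits

min(H(A), H(B)) = min(0.6500, 0.6500) = 0.6500 bits
Since 0.6500 ≤ 0.6500, the bound is satisfied ✓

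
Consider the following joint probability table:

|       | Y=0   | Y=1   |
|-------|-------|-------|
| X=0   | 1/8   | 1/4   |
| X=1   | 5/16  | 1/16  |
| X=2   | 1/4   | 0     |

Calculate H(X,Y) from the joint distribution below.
H(X,Y) = -Σ P(X,Y) log₂ P(X,Y), summed over the non-zero cells:
H(X,Y) = -[(1/8)·log₂(1/8) + (1/4)·log₂(1/4) + (5/16)·log₂(5/16) + (1/16)·log₂(1/16) + (1/4)·log₂(1/4)]
  = 0.3750 + 0.5000 + 0.5244 + 0.2500 + 0.5000
  = 2.1494 bits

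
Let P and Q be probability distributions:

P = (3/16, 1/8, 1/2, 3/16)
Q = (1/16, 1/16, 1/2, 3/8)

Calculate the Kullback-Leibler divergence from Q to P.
D(P||Q) = Σ P(i) log₂(P(i)/Q(i))
  i=0: (3/16) × log₂((3/16)/(1/16)) = (3/16) × log₂(3) = 0.2972
  i=1: (1/8) × log₂((1/8)/(1/16)) = (1/8) × log₂(2) = 0.1250
  i=2: (1/2) × log₂((1/2)/(1/2)) = (1/2) × log₂(1) = 0.0000
  i=3: (3/16) × log₂((3/16)/(3/8)) = (3/16) × log₂(1/2) = -0.1875
D(P||Q) = 0.2972 + 0.1250 + 0.0000 - 0.1875
  = 0.2347 bits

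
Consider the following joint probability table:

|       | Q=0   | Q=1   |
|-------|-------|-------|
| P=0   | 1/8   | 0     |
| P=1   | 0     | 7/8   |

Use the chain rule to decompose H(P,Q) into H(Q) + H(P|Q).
By the chain rule: H(P,Q) = H(Q) + H(P|Q)

Marginal P(Q) (column sums):
  P(Q=0) = 1/8 + 0 = 1/8
  P(Q=1) = 0 + 7/8 = 7/8
H(Q) = -[(1/8)·log₂(1/8) + (7/8)·log₂(7/8)]
  = 0.3750 + 0.1686
  = 0.5436 bits
H(P|Q) = -Σ P(P,Q)·log₂ P(P|Q), where P(P|Q) = P(P,Q) / P(Q)
  (cells with P(P,Q) = 0 contribute 0)
  (P=0,Q=0): P(P|Q) = (1/8)/(1/8) = 1;  -(1/8)·log₂(1) = 0.0000
  (P=1,Q=1): P(P|Q) = (7/8)/(7/8) = 1;  -(7/8)·log₂(1) = 0.0000
H(P|Q) = 0.0000 + 0.0000
  = 0.0000 bits

H(P,Q) = H(Q) + H(P|Q) = 0.5436 + 0.0000 = 0.5436 bits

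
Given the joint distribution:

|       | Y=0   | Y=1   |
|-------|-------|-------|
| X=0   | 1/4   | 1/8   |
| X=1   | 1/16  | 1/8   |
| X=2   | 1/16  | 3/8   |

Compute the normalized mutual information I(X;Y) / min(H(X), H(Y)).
Marginal P(X) (row sums):
  P(X=0) = 1/4 + 1/8 = 3/8
  P(X=1) = 1/16 + 1/8 = 3/16
  P(X=2) = 1/16 + 3/8 = 7/16
Marginal P(Y) (column sums):
  P(Y=0) = 1/4 + 1/16 + 1/16 = 3/8
  P(Y=1) = 1/8 + 1/8 + 3/8 = 5/8

H(X) = -[(3/8)·log₂(3/8) + (3/16)·log₂(3/16) + (7/16)·log₂(7/16)]
  = 0.5306 + 0.4528 + 0.5218
  = 1.5052 bits
H(Y) = -[(3/8)·log₂(3/8) + (5/8)·log₂(5/8)]
  = 0.5306 + 0.4238
  = 0.9544 bits
H(X,Y) = -[(1/4)·log₂(1/4) + (1/8)·log₂(1/8) + (1/16)·log₂(1/16) + (1/8)·log₂(1/8) + (1/16)·log₂(1/16) + (3/8)·log₂(3/8)]
  = 0.5000 + 0.3750 + 0.2500 + 0.3750 + 0.2500 + 0.5306
  = 2.2806 bits

I(X;Y) = H(X) + H(Y) - H(X,Y)
  = 1.5052 + 0.9544 - 2.2806
  = 0.1790 bits

min(H(X), H(Y)) = min(1.5052, 0.9544) = 0.9544 bits
Normalized MI = 0.1790 / 0.9544 = 0.1876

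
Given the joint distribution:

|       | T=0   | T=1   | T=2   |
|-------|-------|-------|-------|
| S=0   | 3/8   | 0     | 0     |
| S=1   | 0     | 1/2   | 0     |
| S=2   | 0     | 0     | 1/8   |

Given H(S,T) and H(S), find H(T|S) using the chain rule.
From the chain rule: H(S,T) = H(S) + H(T|S)
Therefore: H(T|S) = H(S,T) - H(S)

H(S,T) = -[(3/8)·log₂(3/8) + (1/2)·log₂(1/2) + (1/8)·log₂(1/8)]
  = 0.5306 + 0.5000 + 0.3750
  = 1.4056 bits
Marginal P(S) (row sums):
  P(S=0) = 3/8 + 0 + 0 = 3/8
  P(S=1) = 0 + 1/2 + 0 = 1/2
  P(S=2) = 0 + 0 + 1/8 = 1/8
H(S) = -[(3/8)·log₂(3/8) + (1/2)·log₂(1/2) + (1/8)·log₂(1/8)]
  = 0.5306 + 0.5000 + 0.3750
  = 1.4056 bits

H(T|S) = 1.4056 - 1.4056 = 0.0000 bits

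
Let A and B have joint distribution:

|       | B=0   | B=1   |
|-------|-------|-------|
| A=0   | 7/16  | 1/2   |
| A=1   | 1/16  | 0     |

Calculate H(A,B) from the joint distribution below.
H(A,B) = -Σ P(A,B) log₂ P(A,B), summed over the non-zero cells:
H(A,B) = -[(7/16)·log₂(7/16) + (1/2)·log₂(1/2) + (1/16)·log₂(1/16)]
  = 0.5218 + 0.5000 + 0.2500
  = 1.2718 bits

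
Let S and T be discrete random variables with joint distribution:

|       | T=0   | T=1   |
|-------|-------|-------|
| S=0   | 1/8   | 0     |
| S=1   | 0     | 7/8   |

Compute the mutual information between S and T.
Marginal P(S) (row sums):
  P(S=0) = 1/8 + 0 = 1/8
  P(S=1) = 0 + 7/8 = 7/8
Marginal P(T) (column sums):
  P(T=0) = 1/8 + 0 = 1/8
  P(T=1) = 0 + 7/8 = 7/8

H(S) = -[(1/8)·log₂(1/8) + (7/8)·log₂(7/8)]
  = 0.3750 + 0.1686
  = 0.5436 bits
H(T) = -[(1/8)·log₂(1/8) + (7/8)·log₂(7/8)]
  = 0.3750 + 0.1686
  = 0.5436 bits
H(S,T) = -[(1/8)·log₂(1/8) + (7/8)·log₂(7/8)]
  = 0.3750 + 0.1686
  = 0.5436 bits

I(S;T) = H(S) + H(T) - H(S,T)
  = 0.5436 + 0.5436 - 0.5436
  = 0.5436 bits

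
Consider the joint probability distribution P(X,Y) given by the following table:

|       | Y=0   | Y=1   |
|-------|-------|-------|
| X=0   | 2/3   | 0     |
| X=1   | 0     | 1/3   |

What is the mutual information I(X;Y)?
Marginal P(X) (row sums):
  P(X=0) = 2/3 + 0 = 2/3
  P(X=1) = 0 + 1/3 = 1/3
Marginal P(Y) (column sums):
  P(Y=0) = 2/3 + 0 = 2/3
  P(Y=1) = 0 + 1/3 = 1/3

H(X) = -[(2/3)·log₂(2/3) + (1/3)·log₂(1/3)]
  = 0.3900 + 0.5283
  = 0.9183 bits
H(Y) = -[(2/3)·log₂(2/3) + (1/3)·log₂(1/3)]
  = 0.3900 + 0.5283
  = 0.9183 bits
H(X,Y) = -[(2/3)·log₂(2/3) + (1/3)·log₂(1/3)]
  = 0.3900 + 0.5283
  = 0.9183 bits

I(X;Y) = H(X) + H(Y) - H(X,Y)
  = 0.9183 + 0.9183 - 0.9183
  = 0.9183 bits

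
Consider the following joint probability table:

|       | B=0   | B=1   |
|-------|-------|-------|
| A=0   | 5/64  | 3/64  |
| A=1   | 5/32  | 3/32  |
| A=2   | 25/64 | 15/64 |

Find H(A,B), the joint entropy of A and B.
H(A,B) = -Σ P(A,B) log₂ P(A,B), summed over the non-zero cells:
H(A,B) = -[(5/64)·log₂(5/64) + (3/64)·log₂(3/64) + (5/32)·log₂(5/32) + (3/32)·log₂(3/32) + (25/64)·log₂(25/64) + (15/64)·log₂(15/64)]
  = 0.2873 + 0.2070 + 0.4184 + 0.3202 + 0.5297 + 0.4906
  = 2.2532 bits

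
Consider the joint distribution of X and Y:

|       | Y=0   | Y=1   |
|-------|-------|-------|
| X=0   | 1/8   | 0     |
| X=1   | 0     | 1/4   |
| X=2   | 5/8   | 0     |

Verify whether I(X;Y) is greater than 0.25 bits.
Marginal P(X) (row sums):
  P(X=0) = 1/8 + 0 = 1/8
  P(X=1) = 0 + 1/4 = 1/4
  P(X=2) = 5/8 + 0 = 5/8
Marginal P(Y) (column sums):
  P(Y=0) = 1/8 + 0 + 5/8 = 3/4
  P(Y=1) = 0 + 1/4 + 0 = 1/4

H(X) = -[(1/8)·log₂(1/8) + (1/4)·log₂(1/4) + (5/8)·log₂(5/8)]
  = 0.3750 + 0.5000 + 0.4238
  = 1.2988 bits
H(Y) = -[(3/4)·log₂(3/4) + (1/4)·log₂(1/4)]
  = 0.3113 + 0.5000
  = 0.8113 bits
H(X,Y) = -[(1/8)·log₂(1/8) + (1/4)·log₂(1/4) + (5/8)·log₂(5/8)]
  = 0.3750 + 0.5000 + 0.4238
  = 1.2988 bits

I(X;Y) = H(X) + H(Y) - H(X,Y)
  = 1.2988 + 0.8113 - 1.2988
  = 0.8113 bits

Yes. I(X;Y) = 0.8113 bits, which is > 0.25 bits.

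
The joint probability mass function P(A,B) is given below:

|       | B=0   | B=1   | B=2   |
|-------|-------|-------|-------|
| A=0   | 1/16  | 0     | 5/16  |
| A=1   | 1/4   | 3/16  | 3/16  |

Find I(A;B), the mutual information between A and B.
Marginal P(A) (row sums):
  P(A=0) = 1/16 + 0 + 5/16 = 3/8
  P(A=1) = 1/4 + 3/16 + 3/16 = 5/8
Marginal P(B) (column sums):
  P(B=0) = 1/16 + 1/4 = 5/16
  P(B=1) = 0 + 3/16 = 3/16
  P(B=2) = 5/16 + 3/16 = 1/2

H(A) = -[(3/8)·log₂(3/8) + (5/8)·log₂(5/8)]
  = 0.5306 + 0.4238
  = 0.9544 bits
H(B) = -[(5/16)·log₂(5/16) + (3/16)·log₂(3/16) + (1/2)·log₂(1/2)]
  = 0.5244 + 0.4528 + 0.5000
  = 1.4772 bits
H(A,B) = -[(1/16)·log₂(1/16) + (5/16)·log₂(5/16) + (1/4)·log₂(1/4) + (3/16)·log₂(3/16) + (3/16)·log₂(3/16)]
  = 0.2500 + 0.5244 + 0.5000 + 0.4528 + 0.4528
  = 2.1800 bits

I(A;B) = H(A) + H(B) - H(A,B)
  = 0.9544 + 1.4772 - 2.1800
  = 0.2516 bits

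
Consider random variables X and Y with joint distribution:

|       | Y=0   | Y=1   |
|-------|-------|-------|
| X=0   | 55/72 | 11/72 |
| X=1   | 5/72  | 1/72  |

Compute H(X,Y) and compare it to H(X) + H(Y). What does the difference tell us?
Marginal P(X) (row sums):
  P(X=0) = 55/72 + 11/72 = 11/12
  P(X=1) = 5/72 + 1/72 = 1/12
Marginal P(Y) (column sums):
  P(Y=0) = 55/72 + 5/72 = 5/6
  P(Y=1) = 11/72 + 1/72 = 1/6

H(X,Y) = -[(55/72)·log₂(55/72) + (11/72)·log₂(11/72) + (5/72)·log₂(5/72) + (1/72)·log₂(1/72)]
  = 0.2968 + 0.4141 + 0.2672 + 0.0857
  = 1.0638 bits
H(X) = -[(11/12)·log₂(11/12) + (1/12)·log₂(1/12)]
  = 0.1151 + 0.2987
  = 0.4138 bits
H(Y) = -[(5/6)·log₂(5/6) + (1/6)·log₂(1/6)]
  = 0.2192 + 0.4308
  = 0.6500 bits

H(X) + H(Y) = 0.4138 + 0.6500 = 1.0638 bits
Difference: H(X) + H(Y) - H(X,Y) = 1.0638 - 1.0638 = 0.0000 bits = I(X;Y)

The difference is the mutual information; it is 0 here, so X and Y are independent (the joint entropy equals the sum of the marginal entropies).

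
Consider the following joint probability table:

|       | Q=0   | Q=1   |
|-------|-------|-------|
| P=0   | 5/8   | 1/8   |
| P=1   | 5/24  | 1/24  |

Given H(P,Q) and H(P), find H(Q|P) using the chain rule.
From the chain rule: H(P,Q) = H(P) + H(Q|P)
Therefore: H(Q|P) = H(P,Q) - H(P)

H(P,Q) = -[(5/8)·log₂(5/8) + (1/8)·log₂(1/8) + (5/24)·log₂(5/24) + (1/24)·log₂(1/24)]
  = 0.4238 + 0.3750 + 0.4715 + 0.1910
  = 1.4613 bits
Marginal P(P) (row sums):
  P(P=0) = 5/8 + 1/8 = 3/4
  P(P=1) = 5/24 + 1/24 = 1/4
H(P) = -[(3/4)·log₂(3/4) + (1/4)·log₂(1/4)]
  = 0.3113 + 0.5000
  = 0.8113 bits

H(Q|P) = 1.4613 - 0.8113 = 0.6500 bits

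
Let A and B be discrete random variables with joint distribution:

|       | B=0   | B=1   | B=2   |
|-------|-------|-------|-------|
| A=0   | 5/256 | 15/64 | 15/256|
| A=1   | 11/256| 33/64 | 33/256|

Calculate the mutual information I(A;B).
Marginal P(A) (row sums):
  P(A=0) = 5/256 + 15/64 + 15/256 = 5/16
  P(A=1) = 11/256 + 33/64 + 33/256 = 11/16
Marginal P(B) (column sums):
  P(B=0) = 5/256 + 11/256 = 1/16
  P(B=1) = 15/64 + 33/64 = 3/4
  P(B=2) = 15/256 + 33/256 = 3/16

H(A) = -[(5/16)·log₂(5/16) + (11/16)·log₂(11/16)]
  = 0.5244 + 0.3716
  = 0.8960 bits
H(B) = -[(1/16)·log₂(1/16) + (3/4)·log₂(3/4) + (3/16)·log₂(3/16)]
  = 0.2500 + 0.3113 + 0.4528
  = 1.0141 bits
H(A,B) = -[(5/256)·log₂(5/256) + (15/64)·log₂(15/64) + (15/256)·log₂(15/256) + (11/256)·log₂(11/256) + (33/64)·log₂(33/64) + (33/256)·log₂(33/256)]
  = 0.1109 + 0.4906 + 0.2398 + 0.1951 + 0.4927 + 0.3810
  = 1.9101 bits

I(A;B) = H(A) + H(B) - H(A,B)
  = 0.8960 + 1.0141 - 1.9101
  = 0.0000 bits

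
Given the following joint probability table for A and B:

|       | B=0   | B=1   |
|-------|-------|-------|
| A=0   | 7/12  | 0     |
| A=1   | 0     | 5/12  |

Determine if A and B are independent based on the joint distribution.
Marginal P(A) (row sums):
  P(A=0) = 7/12 + 0 = 7/12
  P(A=1) = 0 + 5/12 = 5/12
Marginal P(B) (column sums):
  P(B=0) = 7/12 + 0 = 7/12
  P(B=1) = 0 + 5/12 = 5/12

A and B are independent iff P(A=i,B=j) = P(A=i)·P(B=j) for every cell.
  P(A=0)·P(B=0) = 7/12 × 7/12 = 49/144, but P(A=0,B=0) = 7/12 ✗

No, A and B are not independent. Quantitatively, I(A;B) > 0:

H(A) = -[(7/12)·log₂(7/12) + (5/12)·log₂(5/12)]
  = 0.4536 + 0.5263
  = 0.9799 bits
H(B) = -[(7/12)·log₂(7/12) + (5/12)·log₂(5/12)]
  = 0.4536 + 0.5263
  = 0.9799 bits
H(A,B) = -[(7/12)·log₂(7/12) + (5/12)·log₂(5/12)]
  = 0.4536 + 0.5263
  = 0.9799 bits
I(A;B) = H(A) + H(B) - H(A,B) = 0.9799 + 0.9799 - 0.9799 = 0.9799 bits > 0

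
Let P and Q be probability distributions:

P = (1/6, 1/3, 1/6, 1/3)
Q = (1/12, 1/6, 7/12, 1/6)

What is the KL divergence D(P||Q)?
D(P||Q) = Σ P(i) log₂(P(i)/Q(i))
  i=0: (1/6) × log₂((1/6)/(1/12)) = (1/6) × log₂(2) = 0.1667
  i=1: (1/3) × log₂((1/3)/(1/6)) = (1/3) × log₂(2) = 0.3333
  i=2: (1/6) × log₂((1/6)/(7/12)) = (1/6) × log₂(2/7) = -0.3012
  i=3: (1/3) × log₂((1/3)/(1/6)) = (1/3) × log₂(2) = 0.3333
D(P||Q) = 0.1667 + 0.3333 - 0.3012 + 0.3333
  = 0.5321 bits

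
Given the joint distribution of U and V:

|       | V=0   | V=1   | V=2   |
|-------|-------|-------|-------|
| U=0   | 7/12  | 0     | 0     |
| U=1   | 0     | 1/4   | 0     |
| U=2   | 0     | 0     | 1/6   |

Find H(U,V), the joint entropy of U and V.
H(U,V) = -Σ P(U,V) log₂ P(U,V), summed over the non-zero cells:
H(U,V) = -[(7/12)·log₂(7/12) + (1/4)·log₂(1/4) + (1/6)·log₂(1/6)]
  = 0.4536 + 0.5000 + 0.4308
  = 1.3844 bits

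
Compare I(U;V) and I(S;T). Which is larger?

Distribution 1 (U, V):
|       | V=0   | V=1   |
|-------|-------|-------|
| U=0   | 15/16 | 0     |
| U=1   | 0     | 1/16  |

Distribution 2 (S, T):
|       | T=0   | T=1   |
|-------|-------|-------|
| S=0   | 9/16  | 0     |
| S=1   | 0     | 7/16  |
Distribution 1 (U, V):
Marginal P(U) (row sums):
  P(U=0) = 15/16 + 0 = 15/16
  P(U=1) = 0 + 1/16 = 1/16
Marginal P(V) (column sums):
  P(V=0) = 15/16 + 0 = 15/16
  P(V=1) = 0 + 1/16 = 1/16

H(U) = -[(15/16)·log₂(15/16) + (1/16)·log₂(1/16)]
  = 0.0873 + 0.2500
  = 0.3373 bits
H(V) = -[(15/16)·log₂(15/16) + (1/16)·log₂(1/16)]
  = 0.0873 + 0.2500
  = 0.3373 bits
H(U,V) = -[(15/16)·log₂(15/16) + (1/16)·log₂(1/16)]
  = 0.0873 + 0.2500
  = 0.3373 bits

I(U;V) = H(U) + H(V) - H(U,V)
  = 0.3373 + 0.3373 - 0.3373
  = 0.3373 bits

Distribution 2 (S, T):
Marginal P(S) (row sums):
  P(S=0) = 9/16 + 0 = 9/16
  P(S=1) = 0 + 7/16 = 7/16
Marginal P(T) (column sums):
  P(T=0) = 9/16 + 0 = 9/16
  P(T=1) = 0 + 7/16 = 7/16

H(S) = -[(9/16)·log₂(9/16) + (7/16)·log₂(7/16)]
  = 0.4669 + 0.5218
  = 0.9887 bits
H(T) = -[(9/16)·log₂(9/16) + (7/16)·log₂(7/16)]
  = 0.4669 + 0.5218
  = 0.9887 bits
H(S,T) = -[(9/16)·log₂(9/16) + (7/16)·log₂(7/16)]
  = 0.4669 + 0.5218
  = 0.9887 bits

I(S;T) = H(S) + H(T) - H(S,T)
  = 0.9887 + 0.9887 - 0.9887
  = 0.9887 bits

I(S;T) = 0.9887 bits > I(U;V) = 0.3373 bits, so (S, T) has the higher mutual information (stronger dependence).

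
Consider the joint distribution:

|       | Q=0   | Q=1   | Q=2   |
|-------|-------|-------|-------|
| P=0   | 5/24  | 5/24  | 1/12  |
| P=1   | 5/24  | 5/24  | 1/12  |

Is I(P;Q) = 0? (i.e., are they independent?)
Marginal P(P) (row sums):
  P(P=0) = 5/24 + 5/24 + 1/12 = 1/2
  P(P=1) = 5/24 + 5/24 + 1/12 = 1/2
Marginal P(Q) (column sums):
  P(Q=0) = 5/24 + 5/24 = 5/12
  P(Q=1) = 5/24 + 5/24 = 5/12
  P(Q=2) = 1/12 + 1/12 = 1/6

P and Q are independent iff P(P=i,Q=j) = P(P=i)·P(Q=j) for every cell.
  P(P=0)·P(Q=0) = 1/2 × 5/12 = 5/24 = P(P=0,Q=0) ✓
  P(P=0)·P(Q=1) = 1/2 × 5/12 = 5/24 = P(P=0,Q=1) ✓
  P(P=0)·P(Q=2) = 1/2 × 1/6 = 1/12 = P(P=0,Q=2) ✓
  P(P=1)·P(Q=0) = 1/2 × 5/12 = 5/24 = P(P=1,Q=0) ✓
  P(P=1)·P(Q=1) = 1/2 × 5/12 = 5/24 = P(P=1,Q=1) ✓
  P(P=1)·P(Q=2) = 1/2 × 1/6 = 1/12 = P(P=1,Q=2) ✓

Yes, P and Q are independent: every cell factors, so I(P;Q) = 0 bits.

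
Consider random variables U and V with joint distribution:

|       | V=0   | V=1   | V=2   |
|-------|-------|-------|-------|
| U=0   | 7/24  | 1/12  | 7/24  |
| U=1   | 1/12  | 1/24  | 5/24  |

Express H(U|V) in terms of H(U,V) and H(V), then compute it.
H(U|V) = H(U,V) - H(V)

Marginal P(V) (column sums):
  P(V=0) = 7/24 + 1/12 = 3/8
  P(V=1) = 1/12 + 1/24 = 1/8
  P(V=2) = 7/24 + 5/24 = 1/2

H(U,V) = -[(7/24)·log₂(7/24) + (1/12)·log₂(1/12) + (7/24)·log₂(7/24) + (1/12)·log₂(1/12) + (1/24)·log₂(1/24) + (5/24)·log₂(5/24)]
  = 0.5185 + 0.2987 + 0.5185 + 0.2987 + 0.1910 + 0.4715
  = 2.2969 bits
H(V) = -[(3/8)·log₂(3/8) + (1/8)·log₂(1/8) + (1/2)·log₂(1/2)]
  = 0.5306 + 0.3750 + 0.5000
  = 1.4056 bits

H(U|V) = 2.2969 - 1.4056 = 0.8913 bits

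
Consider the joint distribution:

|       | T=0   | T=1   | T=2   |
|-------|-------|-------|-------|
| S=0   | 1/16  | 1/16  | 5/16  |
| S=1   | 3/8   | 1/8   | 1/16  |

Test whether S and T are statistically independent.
Marginal P(S) (row sums):
  P(S=0) = 1/16 + 1/16 + 5/16 = 7/16
  P(S=1) = 3/8 + 1/8 + 1/16 = 9/16
Marginal P(T) (column sums):
  P(T=0) = 1/16 + 3/8 = 7/16
  P(T=1) = 1/16 + 1/8 = 3/16
  P(T=2) = 5/16 + 1/16 = 3/8

S and T are independent iff P(S=i,T=j) = P(S=i)·P(T=j) for every cell.
  P(S=0)·P(T=0) = 7/16 × 7/16 = 49/256, but P(S=0,T=0) = 1/16 ✗

No, S and T are not independent. Quantitatively, I(S;T) > 0:

H(S) = -[(7/16)·log₂(7/16) + (9/16)·log₂(9/16)]
  = 0.5218 + 0.4669
  = 0.9887 bits
H(T) = -[(7/16)·log₂(7/16) + (3/16)·log₂(3/16) + (3/8)·log₂(3/8)]
  = 0.5218 + 0.4528 + 0.5306
  = 1.5052 bits
H(S,T) = -[(1/16)·log₂(1/16) + (1/16)·log₂(1/16) + (5/16)·log₂(5/16) + (3/8)·log₂(3/8) + (1/8)·log₂(1/8) + (1/16)·log₂(1/16)]
  = 0.2500 + 0.2500 + 0.5244 + 0.5306 + 0.3750 + 0.2500
  = 2.1800 bits
I(S;T) = H(S) + H(T) - H(S,T) = 0.9887 + 1.5052 - 2.1800 = 0.3139 bits > 0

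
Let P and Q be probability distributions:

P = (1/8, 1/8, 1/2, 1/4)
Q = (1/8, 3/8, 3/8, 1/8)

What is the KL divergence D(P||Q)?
D(P||Q) = Σ P(i) log₂(P(i)/Q(i))
  i=0: (1/8) × log₂((1/8)/(1/8)) = (1/8) × log₂(1) = 0.0000
  i=1: (1/8) × log₂((1/8)/(3/8)) = (1/8) × log₂(1/3) = -0.1981
  i=2: (1/2) × log₂((1/2)/(3/8)) = (1/2) × log₂(4/3) = 0.2075
  i=3: (1/4) × log₂((1/4)/(1/8)) = (1/4) × log₂(2) = 0.2500
D(P||Q) = 0.0000 - 0.1981 + 0.2075 + 0.2500
  = 0.2594 bits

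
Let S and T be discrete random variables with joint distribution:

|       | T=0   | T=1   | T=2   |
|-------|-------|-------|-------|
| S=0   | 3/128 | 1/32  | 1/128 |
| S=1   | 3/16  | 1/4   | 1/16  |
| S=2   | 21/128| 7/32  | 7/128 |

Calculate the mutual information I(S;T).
Marginal P(S) (row sums):
  P(S=0) = 3/128 + 1/32 + 1/128 = 1/16
  P(S=1) = 3/16 + 1/4 + 1/16 = 1/2
  P(S=2) = 21/128 + 7/32 + 7/128 = 7/16
Marginal P(T) (column sums):
  P(T=0) = 3/128 + 3/16 + 21/128 = 3/8
  P(T=1) = 1/32 + 1/4 + 7/32 = 1/2
  P(T=2) = 1/128 + 1/16 + 7/128 = 1/8

H(S) = -[(1/16)·log₂(1/16) + (1/2)·log₂(1/2) + (7/16)·log₂(7/16)]
  = 0.2500 + 0.5000 + 0.5218
  = 1.2718 bits
H(T) = -[(3/8)·log₂(3/8) + (1/2)·log₂(1/2) + (1/8)·log₂(1/8)]
  = 0.5306 + 0.5000 + 0.3750
  = 1.4056 bits
H(S,T) = -[(3/128)·log₂(3/128) + (1/32)·log₂(1/32) + (1/128)·log₂(1/128) + (3/16)·log₂(3/16) + (1/4)·log₂(1/4) + (1/16)·log₂(1/16) + (21/128)·log₂(21/128) + (7/32)·log₂(7/32) + (7/128)·log₂(7/128)]
  = 0.1269 + 0.1563 + 0.0547 + 0.4528 + 0.5000 + 0.2500 + 0.4278 + 0.4796 + 0.2293
  = 2.6774 bits

I(S;T) = H(S) + H(T) - H(S,T)
  = 1.2718 + 1.4056 - 2.6774
  = 0.0000 bits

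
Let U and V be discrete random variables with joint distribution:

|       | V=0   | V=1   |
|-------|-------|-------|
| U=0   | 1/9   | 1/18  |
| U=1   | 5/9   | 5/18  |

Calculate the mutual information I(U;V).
Marginal P(U) (row sums):
  P(U=0) = 1/9 + 1/18 = 1/6
  P(U=1) = 5/9 + 5/18 = 5/6
Marginal P(V) (column sums):
  P(V=0) = 1/9 + 5/9 = 2/3
  P(V=1) = 1/18 + 5/18 = 1/3

H(U) = -[(1/6)·log₂(1/6) + (5/6)·log₂(5/6)]
  = 0.4308 + 0.2192
  = 0.6500 bits
H(V) = -[(2/3)·log₂(2/3) + (1/3)·log₂(1/3)]
  = 0.3900 + 0.5283
  = 0.9183 bits
H(U,V) = -[(1/9)·log₂(1/9) + (1/18)·log₂(1/18) + (5/9)·log₂(5/9) + (5/18)·log₂(5/18)]
  = 0.3522 + 0.2317 + 0.4711 + 0.5133
  = 1.5683 bits

I(U;V) = H(U) + H(V) - H(U,V)
  = 0.6500 + 0.9183 - 1.5683
  = 0.0000 bits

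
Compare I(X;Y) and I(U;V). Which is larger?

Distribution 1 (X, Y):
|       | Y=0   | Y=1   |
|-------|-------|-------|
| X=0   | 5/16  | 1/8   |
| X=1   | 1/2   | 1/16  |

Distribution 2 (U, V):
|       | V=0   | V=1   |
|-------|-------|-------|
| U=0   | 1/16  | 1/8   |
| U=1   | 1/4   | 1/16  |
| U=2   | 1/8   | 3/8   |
Distribution 1 (X, Y):
Marginal P(X) (row sums):
  P(X=0) = 5/16 + 1/8 = 7/16
  P(X=1) = 1/2 + 1/16 = 9/16
Marginal P(Y) (column sums):
  P(Y=0) = 5/16 + 1/2 = 13/16
  P(Y=1) = 1/8 + 1/16 = 3/16

H(X) = -[(7/16)·log₂(7/16) + (9/16)·log₂(9/16)]
  = 0.5218 + 0.4669
  = 0.9887 bits
H(Y) = -[(13/16)·log₂(13/16) + (3/16)·log₂(3/16)]
  = 0.2434 + 0.4528
  = 0.6962 bits
H(X,Y) = -[(5/16)·log₂(5/16) + (1/8)·log₂(1/8) + (1/2)·log₂(1/2) + (1/16)·log₂(1/16)]
  = 0.5244 + 0.3750 + 0.5000 + 0.2500
  = 1.6494 bits

I(X;Y) = H(X) + H(Y) - H(X,Y)
  = 0.9887 + 0.6962 - 1.6494
  = 0.0355 bits

Distribution 2 (U, V):
Marginal P(U) (row sums):
  P(U=0) = 1/16 + 1/8 = 3/16
  P(U=1) = 1/4 + 1/16 = 5/16
  P(U=2) = 1/8 + 3/8 = 1/2
Marginal P(V) (column sums):
  P(V=0) = 1/16 + 1/4 + 1/8 = 7/16
  P(V=1) = 1/8 + 1/16 + 3/8 = 9/16

H(U) = -[(3/16)·log₂(3/16) + (5/16)·log₂(5/16) + (1/2)·log₂(1/2)]
  = 0.4528 + 0.5244 + 0.5000
  = 1.4772 bits
H(V) = -[(7/16)·log₂(7/16) + (9/16)·log₂(9/16)]
  = 0.5218 + 0.4669
  = 0.9887 bits
H(U,V) = -[(1/16)·log₂(1/16) + (1/8)·log₂(1/8) + (1/4)·log₂(1/4) + (1/16)·log₂(1/16) + (1/8)·log₂(1/8) + (3/8)·log₂(3/8)]
  = 0.2500 + 0.3750 + 0.5000 + 0.2500 + 0.3750 + 0.5306
  = 2.2806 bits

I(U;V) = H(U) + H(V) - H(U,V)
  = 1.4772 + 0.9887 - 2.2806
  = 0.1853 bits

I(U;V) = 0.1853 bits > I(X;Y) = 0.0355 bits, so (U, V) has the higher mutual information (stronger dependence).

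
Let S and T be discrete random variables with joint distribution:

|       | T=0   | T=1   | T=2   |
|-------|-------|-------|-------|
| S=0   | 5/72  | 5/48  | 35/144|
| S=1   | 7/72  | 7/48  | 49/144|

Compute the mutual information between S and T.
Marginal P(S) (row sums):
  P(S=0) = 5/72 + 5/48 + 35/144 = 5/12
  P(S=1) = 7/72 + 7/48 + 49/144 = 7/12
Marginal P(T) (column sums):
  P(T=0) = 5/72 + 7/72 = 1/6
  P(T=1) = 5/48 + 7/48 = 1/4
  P(T=2) = 35/144 + 49/144 = 7/12

H(S) = -[(5/12)·log₂(5/12) + (7/12)·log₂(7/12)]
  = 0.5263 + 0.4536
  = 0.9799 bits
H(T) = -[(1/6)·log₂(1/6) + (1/4)·log₂(1/4) + (7/12)·log₂(7/12)]
  = 0.4308 + 0.5000 + 0.4536
  = 1.3844 bits
H(S,T) = -[(5/72)·log₂(5/72) + (5/48)·log₂(5/48) + (35/144)·log₂(35/144) + (7/72)·log₂(7/72) + (7/48)·log₂(7/48) + (49/144)·log₂(49/144)]
  = 0.2672 + 0.3399 + 0.4960 + 0.3269 + 0.4051 + 0.5292
  = 2.3643 bits

I(S;T) = H(S) + H(T) - H(S,T)
  = 0.9799 + 1.3844 - 2.3643
  = 0.0000 bits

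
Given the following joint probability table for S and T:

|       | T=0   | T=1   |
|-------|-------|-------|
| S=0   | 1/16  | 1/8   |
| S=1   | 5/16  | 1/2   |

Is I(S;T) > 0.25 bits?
Marginal P(S) (row sums):
  P(S=0) = 1/16 + 1/8 = 3/16
  P(S=1) = 5/16 + 1/2 = 13/16
Marginal P(T) (column sums):
  P(T=0) = 1/16 + 5/16 = 3/8
  P(T=1) = 1/8 + 1/2 = 5/8

H(S) = -[(3/16)·log₂(3/16) + (13/16)·log₂(13/16)]
  = 0.4528 + 0.2434
  = 0.6962 bits
H(T) = -[(3/8)·log₂(3/8) + (5/8)·log₂(5/8)]
  = 0.5306 + 0.4238
  = 0.9544 bits
H(S,T) = -[(1/16)·log₂(1/16) + (1/8)·log₂(1/8) + (5/16)·log₂(5/16) + (1/2)·log₂(1/2)]
  = 0.2500 + 0.3750 + 0.5244 + 0.5000
  = 1.6494 bits

I(S;T) = H(S) + H(T) - H(S,T)
  = 0.6962 + 0.9544 - 1.6494
  = 0.0012 bits

No. I(S;T) = 0.0012 bits, which is ≤ 0.25 bits.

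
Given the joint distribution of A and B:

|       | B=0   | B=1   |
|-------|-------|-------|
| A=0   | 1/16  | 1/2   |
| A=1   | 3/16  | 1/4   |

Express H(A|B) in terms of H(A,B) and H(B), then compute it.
H(A|B) = H(A,B) - H(B)

Marginal P(B) (column sums):
  P(B=0) = 1/16 + 3/16 = 1/4
  P(B=1) = 1/2 + 1/4 = 3/4

H(A,B) = -[(1/16)·log₂(1/16) + (1/2)·log₂(1/2) + (3/16)·log₂(3/16) + (1/4)·log₂(1/4)]
  = 0.2500 + 0.5000 + 0.4528 + 0.5000
  = 1.7028 bits
H(B) = -[(1/4)·log₂(1/4) + (3/4)·log₂(3/4)]
  = 0.5000 + 0.3113
  = 0.8113 bits

H(A|B) = 1.7028 - 0.8113 = 0.8915 bits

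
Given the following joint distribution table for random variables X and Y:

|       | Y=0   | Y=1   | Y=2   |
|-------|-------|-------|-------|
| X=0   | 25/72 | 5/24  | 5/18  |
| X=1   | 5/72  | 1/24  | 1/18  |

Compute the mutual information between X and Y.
Marginal P(X) (row sums):
  P(X=0) = 25/72 + 5/24 + 5/18 = 5/6
  P(X=1) = 5/72 + 1/24 + 1/18 = 1/6
Marginal P(Y) (column sums):
  P(Y=0) = 25/72 + 5/72 = 5/12
  P(Y=1) = 5/24 + 1/24 = 1/4
  P(Y=2) = 5/18 + 1/18 = 1/3

H(X) = -[(5/6)·log₂(5/6) + (1/6)·log₂(1/6)]
  = 0.2192 + 0.4308
  = 0.6500 bits
H(Y) = -[(5/12)·log₂(5/12) + (1/4)·log₂(1/4) + (1/3)·log₂(1/3)]
  = 0.5263 + 0.5000 + 0.5283
  = 1.5546 bits
H(X,Y) = -[(25/72)·log₂(25/72) + (5/24)·log₂(5/24) + (5/18)·log₂(5/18) + (5/72)·log₂(5/72) + (1/24)·log₂(1/24) + (1/18)·log₂(1/18)]
  = 0.5299 + 0.4715 + 0.5133 + 0.2672 + 0.1910 + 0.2317
  = 2.2046 bits

I(X;Y) = H(X) + H(Y) - H(X,Y)
  = 0.6500 + 1.5546 - 2.2046
  = 0.0000 bits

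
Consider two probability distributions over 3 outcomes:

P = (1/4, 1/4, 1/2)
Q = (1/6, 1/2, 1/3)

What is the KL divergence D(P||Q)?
D(P||Q) = Σ P(i) log₂(P(i)/Q(i))
  i=0: (1/4) × log₂((1/4)/(1/6)) = (1/4) × log₂(3/2) = 0.1462
  i=1: (1/4) × log₂((1/4)/(1/2)) = (1/4) × log₂(1/2) = -0.2500
  i=2: (1/2) × log₂((1/2)/(1/3)) = (1/2) × log₂(3/2) = 0.2925
D(P||Q) = 0.1462 - 0.2500 + 0.2925
  = 0.1887 bits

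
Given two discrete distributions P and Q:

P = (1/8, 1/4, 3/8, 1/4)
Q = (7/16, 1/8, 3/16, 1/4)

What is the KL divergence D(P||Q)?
D(P||Q) = Σ P(i) log₂(P(i)/Q(i))
  i=0: (1/8) × log₂((1/8)/(7/16)) = (1/8) × log₂(2/7) = -0.2259
  i=1: (1/4) × log₂((1/4)/(1/8)) = (1/4) × log₂(2) = 0.2500
  i=2: (3/8) × log₂((3/8)/(3/16)) = (3/8) × log₂(2) = 0.3750
  i=3: (1/4) × log₂((1/4)/(1/4)) = (1/4) × log₂(1) = 0.0000
D(P||Q) = -0.2259 + 0.2500 + 0.3750 + 0.0000
  = 0.3991 bits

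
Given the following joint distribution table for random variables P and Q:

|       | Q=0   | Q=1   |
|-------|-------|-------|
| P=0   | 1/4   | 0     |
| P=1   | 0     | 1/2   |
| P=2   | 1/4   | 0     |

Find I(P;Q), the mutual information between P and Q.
Marginal P(P) (row sums):
  P(P=0) = 1/4 + 0 = 1/4
  P(P=1) = 0 + 1/2 = 1/2
  P(P=2) = 1/4 + 0 = 1/4
Marginal P(Q) (column sums):
  P(Q=0) = 1/4 + 0 + 1/4 = 1/2
  P(Q=1) = 0 + 1/2 + 0 = 1/2

H(P) = -[(1/4)·log₂(1/4) + (1/2)·log₂(1/2) + (1/4)·log₂(1/4)]
  = 0.5000 + 0.5000 + 0.5000
  = 1.5000 bits
H(Q) = -[(1/2)·log₂(1/2) + (1/2)·log₂(1/2)]
  = 0.5000 + 0.5000
  = 1.0000 bits
H(P,Q) = -[(1/4)·log₂(1/4) + (1/2)·log₂(1/2) + (1/4)·log₂(1/4)]
  = 0.5000 + 0.5000 + 0.5000
  = 1.5000 bits

I(P;Q) = H(P) + H(Q) - H(P,Q)
  = 1.5000 + 1.0000 - 1.5000
  = 1.0000 bits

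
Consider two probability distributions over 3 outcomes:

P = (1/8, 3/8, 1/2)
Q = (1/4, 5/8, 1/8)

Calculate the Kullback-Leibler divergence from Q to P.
D(P||Q) = Σ P(i) log₂(P(i)/Q(i))
  i=0: (1/8) × log₂((1/8)/(1/4)) = (1/8) × log₂(1/2) = -0.1250
  i=1: (3/8) × log₂((3/8)/(5/8)) = (3/8) × log₂(3/5) = -0.2764
  i=2: (1/2) × log₂((1/2)/(1/8)) = (1/2) × log₂(4) = 1.0000
D(P||Q) = -0.1250 - 0.2764 + 1.0000
  = 0.5986 bits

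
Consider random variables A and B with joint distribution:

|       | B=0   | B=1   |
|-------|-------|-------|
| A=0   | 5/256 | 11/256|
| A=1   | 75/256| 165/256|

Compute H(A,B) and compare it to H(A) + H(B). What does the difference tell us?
Marginal P(A) (row sums):
  P(A=0) = 5/256 + 11/256 = 1/16
  P(A=1) = 75/256 + 165/256 = 15/16
Marginal P(B) (column sums):
  P(B=0) = 5/256 + 75/256 = 5/16
  P(B=1) = 11/256 + 165/256 = 11/16

H(A,B) = -[(5/256)·log₂(5/256) + (11/256)·log₂(11/256) + (75/256)·log₂(75/256) + (165/256)·log₂(165/256)]
  = 0.1109 + 0.1951 + 0.5189 + 0.4084
  = 1.2333 bits
H(A) = -[(1/16)·log₂(1/16) + (15/16)·log₂(15/16)]
  = 0.2500 + 0.0873
  = 0.3373 bits
H(B) = -[(5/16)·log₂(5/16) + (11/16)·log₂(11/16)]
  = 0.5244 + 0.3716
  = 0.8960 bits

H(A) + H(B) = 0.3373 + 0.8960 = 1.2333 bits
Difference: H(A) + H(B) - H(A,B) = 1.2333 - 1.2333 = 0.0000 bits = I(A;B)

The difference is the mutual information; it is 0 here, so A and B are independent (the joint entropy equals the sum of the marginal entropies).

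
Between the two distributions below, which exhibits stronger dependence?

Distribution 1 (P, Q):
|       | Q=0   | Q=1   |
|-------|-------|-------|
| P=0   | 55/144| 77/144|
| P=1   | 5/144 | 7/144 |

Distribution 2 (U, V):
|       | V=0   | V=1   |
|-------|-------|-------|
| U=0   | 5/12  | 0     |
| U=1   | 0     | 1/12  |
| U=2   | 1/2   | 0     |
Distribution 1 (P, Q):
Marginal P(P) (row sums):
  P(P=0) = 55/144 + 77/144 = 11/12
  P(P=1) = 5/144 + 7/144 = 1/12
Marginal P(Q) (column sums):
  P(Q=0) = 55/144 + 5/144 = 5/12
  P(Q=1) = 77/144 + 7/144 = 7/12

H(P) = -[(11/12)·log₂(11/12) + (1/12)·log₂(1/12)]
  = 0.1151 + 0.2987
  = 0.4138 bits
H(Q) = -[(5/12)·log₂(5/12) + (7/12)·log₂(7/12)]
  = 0.5263 + 0.4536
  = 0.9799 bits
H(P,Q) = -[(55/144)·log₂(55/144) + (77/144)·log₂(77/144) + (5/144)·log₂(5/144) + (7/144)·log₂(7/144)]
  = 0.5304 + 0.4829 + 0.1683 + 0.2121
  = 1.3937 bits

I(P;Q) = H(P) + H(Q) - H(P,Q)
  = 0.4138 + 0.9799 - 1.3937
  = 0.0000 bits

Distribution 2 (U, V):
Marginal P(U) (row sums):
  P(U=0) = 5/12 + 0 = 5/12
  P(U=1) = 0 + 1/12 = 1/12
  P(U=2) = 1/2 + 0 = 1/2
Marginal P(V) (column sums):
  P(V=0) = 5/12 + 0 + 1/2 = 11/12
  P(V=1) = 0 + 1/12 + 0 = 1/12

H(U) = -[(5/12)·log₂(5/12) + (1/12)·log₂(1/12) + (1/2)·log₂(1/2)]
  = 0.5263 + 0.2987 + 0.5000
  = 1.3250 bits
H(V) = -[(11/12)·log₂(11/12) + (1/12)·log₂(1/12)]
  = 0.1151 + 0.2987
  = 0.4138 bits
H(U,V) = -[(5/12)·log₂(5/12) + (1/12)·log₂(1/12) + (1/2)·log₂(1/2)]
  = 0.5263 + 0.2987 + 0.5000
  = 1.3250 bits

I(U;V) = H(U) + H(V) - H(U,V)
  = 1.3250 + 0.4138 - 1.3250
  = 0.4138 bits

I(U;V) = 0.4138 bits > I(P;Q) = 0.0000 bits, so (U, V) has the higher mutual information (stronger dependence).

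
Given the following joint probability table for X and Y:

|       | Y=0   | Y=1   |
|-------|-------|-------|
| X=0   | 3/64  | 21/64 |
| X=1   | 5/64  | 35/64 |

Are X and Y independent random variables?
Marginal P(X) (row sums):
  P(X=0) = 3/64 + 21/64 = 3/8
  P(X=1) = 5/64 + 35/64 = 5/8
Marginal P(Y) (column sums):
  P(Y=0) = 3/64 + 5/64 = 1/8
  P(Y=1) = 21/64 + 35/64 = 7/8

X and Y are independent iff P(X=i,Y=j) = P(X=i)·P(Y=j) for every cell.
  P(X=0)·P(Y=0) = 3/8 × 1/8 = 3/64 = P(X=0,Y=0) ✓
  P(X=0)·P(Y=1) = 3/8 × 7/8 = 21/64 = P(X=0,Y=1) ✓
  P(X=1)·P(Y=0) = 5/8 × 1/8 = 5/64 = P(X=1,Y=0) ✓
  P(X=1)·P(Y=1) = 5/8 × 7/8 = 35/64 = P(X=1,Y=1) ✓

Yes, X and Y are independent: every cell factors, so I(X;Y) = 0 bits.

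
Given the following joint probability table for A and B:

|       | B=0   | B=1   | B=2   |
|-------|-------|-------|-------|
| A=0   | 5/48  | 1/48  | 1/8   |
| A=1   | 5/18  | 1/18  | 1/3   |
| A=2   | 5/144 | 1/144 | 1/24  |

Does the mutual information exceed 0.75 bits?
Marginal P(A) (row sums):
  P(A=0) = 5/48 + 1/48 + 1/8 = 1/4
  P(A=1) = 5/18 + 1/18 + 1/3 = 2/3
  P(A=2) = 5/144 + 1/144 + 1/24 = 1/12
Marginal P(B) (column sums):
  P(B=0) = 5/48 + 5/18 + 5/144 = 5/12
  P(B=1) = 1/48 + 1/18 + 1/144 = 1/12
  P(B=2) = 1/8 + 1/3 + 1/24 = 1/2

H(A) = -[(1/4)·log₂(1/4) + (2/3)·log₂(2/3) + (1/12)·log₂(1/12)]
  = 0.5000 + 0.3900 + 0.2987
  = 1.1887 bits
H(B) = -[(5/12)·log₂(5/12) + (1/12)·log₂(1/12) + (1/2)·log₂(1/2)]
  = 0.5263 + 0.2987 + 0.5000
  = 1.3250 bits
H(A,B) = -[(5/48)·log₂(5/48) + (1/48)·log₂(1/48) + (1/8)·log₂(1/8) + (5/18)·log₂(5/18) + (1/18)·log₂(1/18) + (1/3)·log₂(1/3) + (5/144)·log₂(5/144) + (1/144)·log₂(1/144) + (1/24)·log₂(1/24)]
  = 0.3399 + 0.1164 + 0.3750 + 0.5133 + 0.2317 + 0.5283 + 0.1683 + 0.0498 + 0.1910
  = 2.5137 bits

I(A;B) = H(A) + H(B) - H(A,B)
  = 1.1887 + 1.3250 - 2.5137
  = 0.0000 bits

No. I(A;B) = 0.0000 bits, which is ≤ 0.75 bits.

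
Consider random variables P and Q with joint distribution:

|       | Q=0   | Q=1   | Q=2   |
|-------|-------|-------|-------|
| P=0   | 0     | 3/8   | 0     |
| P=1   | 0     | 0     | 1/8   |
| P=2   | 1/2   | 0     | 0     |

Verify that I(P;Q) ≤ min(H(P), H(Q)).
Marginal P(P) (row sums):
  P(P=0) = 0 + 3/8 + 0 = 3/8
  P(P=1) = 0 + 0 + 1/8 = 1/8
  P(P=2) = 1/2 + 0 + 0 = 1/2
Marginal P(Q) (column sums):
  P(Q=0) = 0 + 0 + 1/2 = 1/2
  P(Q=1) = 3/8 + 0 + 0 = 3/8
  P(Q=2) = 0 + 1/8 + 0 = 1/8

H(P) = -[(3/8)·log₂(3/8) + (1/8)·log₂(1/8) + (1/2)·log₂(1/2)]
  = 0.5306 + 0.3750 + 0.5000
  = 1.4056 bits
H(Q) = -[(1/2)·log₂(1/2) + (3/8)·log₂(3/8) + (1/8)·log₂(1/8)]
  = 0.5000 + 0.5306 + 0.3750
  = 1.4056 bits
H(P,Q) = -[(3/8)·log₂(3/8) + (1/8)·log₂(1/8) + (1/2)·log₂(1/2)]
  = 0.5306 + 0.3750 + 0.5000
  = 1.4056 bits

I(P;Q) = H(P) + H(Q) - H(P,Q)
  = 1.4056 + 1.4056 - 1.4056
  = 1.4056 bits

min(H(P), H(Q)) = min(1.4056, 1.4056) = 1.4056 bits
Since 1.4056 ≤ 1.4056, the bound is satisfied ✓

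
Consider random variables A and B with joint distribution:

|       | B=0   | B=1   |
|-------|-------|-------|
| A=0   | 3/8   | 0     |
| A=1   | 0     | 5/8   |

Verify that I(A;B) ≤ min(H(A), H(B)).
Marginal P(A) (row sums):
  P(A=0) = 3/8 + 0 = 3/8
  P(A=1) = 0 + 5/8 = 5/8
Marginal P(B) (column sums):
  P(B=0) = 3/8 + 0 = 3/8
  P(B=1) = 0 + 5/8 = 5/8

H(A) = -[(3/8)·log₂(3/8) + (5/8)·log₂(5/8)]
  = 0.5306 + 0.4238
  = 0.9544 bits
H(B) = -[(3/8)·log₂(3/8) + (5/8)·log₂(5/8)]
  = 0.5306 + 0.4238
  = 0.9544 bits
H(A,B) = -[(3/8)·log₂(3/8) + (5/8)·log₂(5/8)]
  = 0.5306 + 0.4238
  = 0.9544 bits

I(A;B) = H(A) + H(B) - H(A,B)
  = 0.9544 + 0.9544 - 0.9544
  = 0.9544 bits

min(H(A), H(B)) = min(0.9544, 0.9544) = 0.9544 bits
Since 0.9544 ≤ 0.9544, the bound is satisfied ✓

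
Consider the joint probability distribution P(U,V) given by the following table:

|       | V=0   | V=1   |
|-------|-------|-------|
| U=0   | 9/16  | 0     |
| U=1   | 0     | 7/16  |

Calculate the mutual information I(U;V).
Marginal P(U) (row sums):
  P(U=0) = 9/16 + 0 = 9/16
  P(U=1) = 0 + 7/16 = 7/16
Marginal P(V) (column sums):
  P(V=0) = 9/16 + 0 = 9/16
  P(V=1) = 0 + 7/16 = 7/16

H(U) = -[(9/16)·log₂(9/16) + (7/16)·log₂(7/16)]
  = 0.4669 + 0.5218
  = 0.9887 bits
H(V) = -[(9/16)·log₂(9/16) + (7/16)·log₂(7/16)]
  = 0.4669 + 0.5218
  = 0.9887 bits
H(U,V) = -[(9/16)·log₂(9/16) + (7/16)·log₂(7/16)]
  = 0.4669 + 0.5218
  = 0.9887 bits

I(U;V) = H(U) + H(V) - H(U,V)
  = 0.9887 + 0.9887 - 0.9887
  = 0.9887 bits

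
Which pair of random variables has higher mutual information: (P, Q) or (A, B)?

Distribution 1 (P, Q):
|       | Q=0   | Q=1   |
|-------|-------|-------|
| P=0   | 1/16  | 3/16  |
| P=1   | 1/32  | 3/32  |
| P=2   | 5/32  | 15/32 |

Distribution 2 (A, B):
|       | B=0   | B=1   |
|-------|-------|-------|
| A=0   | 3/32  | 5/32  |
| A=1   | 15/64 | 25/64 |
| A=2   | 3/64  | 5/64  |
Distribution 1 (P, Q):
Marginal P(P) (row sums):
  P(P=0) = 1/16 + 3/16 = 1/4
  P(P=1) = 1/32 + 3/32 = 1/8
  P(P=2) = 5/32 + 15/32 = 5/8
Marginal P(Q) (column sums):
  P(Q=0) = 1/16 + 1/32 + 5/32 = 1/4
  P(Q=1) = 3/16 + 3/32 + 15/32 = 3/4

H(P) = -[(1/4)·log₂(1/4) + (1/8)·log₂(1/8) + (5/8)·log₂(5/8)]
  = 0.5000 + 0.3750 + 0.4238
  = 1.2988 bits
H(Q) = -[(1/4)·log₂(1/4) + (3/4)·log₂(3/4)]
  = 0.5000 + 0.3113
  = 0.8113 bits
H(P,Q) = -[(1/16)·log₂(1/16) + (3/16)·log₂(3/16) + (1/32)·log₂(1/32) + (3/32)·log₂(3/32) + (5/32)·log₂(5/32) + (15/32)·log₂(15/32)]
  = 0.2500 + 0.4528 + 0.1563 + 0.3202 + 0.4184 + 0.5124
  = 2.1101 bits

I(P;Q) = H(P) + H(Q) - H(P,Q)
  = 1.2988 + 0.8113 - 2.1101
  = 0.0000 bits

Distribution 2 (A, B):
Marginal P(A) (row sums):
  P(A=0) = 3/32 + 5/32 = 1/4
  P(A=1) = 15/64 + 25/64 = 5/8
  P(A=2) = 3/64 + 5/64 = 1/8
Marginal P(B) (column sums):
  P(B=0) = 3/32 + 15/64 + 3/64 = 3/8
  P(B=1) = 5/32 + 25/64 + 5/64 = 5/8

H(A) = -[(1/4)·log₂(1/4) + (5/8)·log₂(5/8) + (1/8)·log₂(1/8)]
  = 0.5000 + 0.4238 + 0.3750
  = 1.2988 bits
H(B) = -[(3/8)·log₂(3/8) + (5/8)·log₂(5/8)]
  = 0.5306 + 0.4238
  = 0.9544 bits
H(A,B) = -[(3/32)·log₂(3/32) + (5/32)·log₂(5/32) + (15/64)·log₂(15/64) + (25/64)·log₂(25/64) + (3/64)·log₂(3/64) + (5/64)·log₂(5/64)]
  = 0.3202 + 0.4184 + 0.4906 + 0.5297 + 0.2070 + 0.2873
  = 2.2532 bits

I(A;B) = H(A) + H(B) - H(A,B)
  = 1.2988 + 0.9544 - 2.2532
  = 0.0000 bits

Both joint tables factor as the product of their marginals, so I(P;Q) = I(A;B) = 0 bits: neither is larger (both pairs are independent).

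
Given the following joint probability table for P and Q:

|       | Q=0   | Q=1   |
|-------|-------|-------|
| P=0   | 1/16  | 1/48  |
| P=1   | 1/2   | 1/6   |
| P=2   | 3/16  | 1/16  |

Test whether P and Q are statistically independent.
Marginal P(P) (row sums):
  P(P=0) = 1/16 + 1/48 = 1/12
  P(P=1) = 1/2 + 1/6 = 2/3
  P(P=2) = 3/16 + 1/16 = 1/4
Marginal P(Q) (column sums):
  P(Q=0) = 1/16 + 1/2 + 3/16 = 3/4
  P(Q=1) = 1/48 + 1/6 + 1/16 = 1/4

P and Q are independent iff P(P=i,Q=j) = P(P=i)·P(Q=j) for every cell.
  P(P=0)·P(Q=0) = 1/12 × 3/4 = 1/16 = P(P=0,Q=0) ✓
  P(P=0)·P(Q=1) = 1/12 × 1/4 = 1/48 = P(P=0,Q=1) ✓
  P(P=1)·P(Q=0) = 2/3 × 3/4 = 1/2 = P(P=1,Q=0) ✓
  P(P=1)·P(Q=1) = 2/3 × 1/4 = 1/6 = P(P=1,Q=1) ✓
  P(P=2)·P(Q=0) = 1/4 × 3/4 = 3/16 = P(P=2,Q=0) ✓
  P(P=2)·P(Q=1) = 1/4 × 1/4 = 1/16 = P(P=2,Q=1) ✓

Yes, P and Q are independent: every cell factors, so I(P;Q) = 0 bits.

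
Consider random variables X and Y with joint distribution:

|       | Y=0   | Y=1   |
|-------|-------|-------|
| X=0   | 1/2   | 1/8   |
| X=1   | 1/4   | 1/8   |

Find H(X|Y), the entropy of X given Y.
Marginal P(Y) (column sums):
  P(Y=0) = 1/2 + 1/4 = 3/4
  P(Y=1) = 1/8 + 1/8 = 1/4

H(X|Y) = -Σ P(X,Y)·log₂ P(X|Y), where P(X|Y) = P(X,Y) / P(Y)
  (X=0,Y=0): P(X|Y) = (1/2)/(3/4) = 2/3;  -(1/2)·log₂(2/3) = 0.2925
  (X=0,Y=1): P(X|Y) = (1/8)/(1/4) = 1/2;  -(1/8)·log₂(1/2) = 0.1250
  (X=1,Y=0): P(X|Y) = (1/4)/(3/4) = 1/3;  -(1/4)·log₂(1/3) = 0.3962
  (X=1,Y=1): P(X|Y) = (1/8)/(1/4) = 1/2;  -(1/8)·log₂(1/2) = 0.1250
H(X|Y) = 0.2925 + 0.1250 + 0.3962 + 0.1250
  = 0.9387 bits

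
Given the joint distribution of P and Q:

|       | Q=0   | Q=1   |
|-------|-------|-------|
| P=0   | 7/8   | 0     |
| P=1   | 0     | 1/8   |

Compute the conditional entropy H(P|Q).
Marginal P(Q) (column sums):
  P(Q=0) = 7/8 + 0 = 7/8
  P(Q=1) = 0 + 1/8 = 1/8

H(P|Q) = -Σ P(P,Q)·log₂ P(P|Q), where P(P|Q) = P(P,Q) / P(Q)
  (cells with P(P,Q) = 0 contribute 0)
  (P=0,Q=0): P(P|Q) = (7/8)/(7/8) = 1;  -(7/8)·log₂(1) = 0.0000
  (P=1,Q=1): P(P|Q) = (1/8)/(1/8) = 1;  -(1/8)·log₂(1) = 0.0000
H(P|Q) = 0.0000 + 0.0000
  = 0.0000 bits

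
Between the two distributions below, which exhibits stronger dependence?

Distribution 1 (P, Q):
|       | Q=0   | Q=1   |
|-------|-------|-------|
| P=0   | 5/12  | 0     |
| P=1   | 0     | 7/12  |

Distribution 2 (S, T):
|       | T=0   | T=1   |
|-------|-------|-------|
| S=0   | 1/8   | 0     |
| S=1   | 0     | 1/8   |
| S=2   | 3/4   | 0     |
Distribution 1 (P, Q):
Marginal P(P) (row sums):
  P(P=0) = 5/12 + 0 = 5/12
  P(P=1) = 0 + 7/12 = 7/12
Marginal P(Q) (column sums):
  P(Q=0) = 5/12 + 0 = 5/12
  P(Q=1) = 0 + 7/12 = 7/12

H(P) = -[(5/12)·log₂(5/12) + (7/12)·log₂(7/12)]
  = 0.5263 + 0.4536
  = 0.9799 bits
H(Q) = -[(5/12)·log₂(5/12) + (7/12)·log₂(7/12)]
  = 0.5263 + 0.4536
  = 0.9799 bits
H(P,Q) = -[(5/12)·log₂(5/12) + (7/12)·log₂(7/12)]
  = 0.5263 + 0.4536
  = 0.9799 bits

I(P;Q) = H(P) + H(Q) - H(P,Q)
  = 0.9799 + 0.9799 - 0.9799
  = 0.9799 bits

Distribution 2 (S, T):
Marginal P(S) (row sums):
  P(S=0) = 1/8 + 0 = 1/8
  P(S=1) = 0 + 1/8 = 1/8
  P(S=2) = 3/4 + 0 = 3/4
Marginal P(T) (column sums):
  P(T=0) = 1/8 + 0 + 3/4 = 7/8
  P(T=1) = 0 + 1/8 + 0 = 1/8

H(S) = -[(1/8)·log₂(1/8) + (1/8)·log₂(1/8) + (3/4)·log₂(3/4)]
  = 0.3750 + 0.3750 + 0.3113
  = 1.0613 bits
H(T) = -[(7/8)·log₂(7/8) + (1/8)·log₂(1/8)]
  = 0.1686 + 0.3750
  = 0.5436 bits
H(S,T) = -[(1/8)·log₂(1/8) + (1/8)·log₂(1/8) + (3/4)·log₂(3/4)]
  = 0.3750 + 0.3750 + 0.3113
  = 1.0613 bits

I(S;T) = H(S) + H(T) - H(S,T)
  = 1.0613 + 0.5436 - 1.0613
  = 0.5436 bits

I(P;Q) = 0.9799 bits > I(S;T) = 0.5436 bits, so (P, Q) has the higher mutual information (stronger dependence).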